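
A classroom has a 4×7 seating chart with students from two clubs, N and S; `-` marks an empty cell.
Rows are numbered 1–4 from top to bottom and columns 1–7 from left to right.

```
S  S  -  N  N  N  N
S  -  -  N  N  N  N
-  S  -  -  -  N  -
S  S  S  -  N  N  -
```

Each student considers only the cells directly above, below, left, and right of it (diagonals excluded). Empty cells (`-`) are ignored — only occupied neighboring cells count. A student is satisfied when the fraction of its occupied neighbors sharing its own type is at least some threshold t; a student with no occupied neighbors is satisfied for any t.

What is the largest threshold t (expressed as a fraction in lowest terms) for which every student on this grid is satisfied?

Row 1: (1,1)S 2/2 · (1,2)S 1/1 · (1,4)N 2/2 · (1,5)N 3/3 · (1,6)N 3/3 · (1,7)N 2/2
Row 2: (2,1)S 1/1 · (2,4)N 2/2 · (2,5)N 3/3 · (2,6)N 4/4 · (2,7)N 2/2
Row 3: (3,2)S 1/1 · (3,6)N 2/2
Row 4: (4,1)S 1/1 · (4,2)S 3/3 · (4,3)S 1/1 · (4,5)N 1/1 · (4,6)N 2/2
The smallest same-type fraction is 2/2 at (1,1), which reduces to 1/1. Any threshold above that leaves this student unsatisfied.

1/1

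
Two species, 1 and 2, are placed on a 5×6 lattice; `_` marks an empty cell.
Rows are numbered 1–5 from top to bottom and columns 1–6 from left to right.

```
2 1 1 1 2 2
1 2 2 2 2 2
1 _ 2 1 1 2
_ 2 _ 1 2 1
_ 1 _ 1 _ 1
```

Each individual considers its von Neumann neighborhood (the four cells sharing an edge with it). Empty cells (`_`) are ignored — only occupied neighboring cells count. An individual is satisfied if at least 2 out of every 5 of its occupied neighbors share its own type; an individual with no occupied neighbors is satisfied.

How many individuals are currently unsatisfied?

11

Row 1: (1,1)2 0/2 ✗ · (1,2)1 1/3 ✗ · (1,3)1 2/3 ✓ · (1,4)1 1/3 ✗ · (1,5)2 2/3 ✓ · (1,6)2 2/2 ✓
Row 2: (2,1)1 1/3 ✗ · (2,2)2 1/3 ✗ · (2,3)2 3/4 ✓ · (2,4)2 2/4 ✓ · (2,5)2 3/4 ✓ · (2,6)2 3/3 ✓
Row 3: (3,1)1 1/1 ✓ · (3,3)2 1/2 ✓ · (3,4)1 2/4 ✓ · (3,5)1 1/4 ✗ · (3,6)2 1/3 ✗
Row 4: (4,2)2 0/1 ✗ · (4,4)1 2/3 ✓ · (4,5)2 0/3 ✗ · (4,6)1 1/3 ✗
Row 5: (5,2)1 0/1 ✗ · (5,4)1 1/1 ✓ · (5,6)1 1/1 ✓
Unsatisfied: (1,1), (1,2), (1,4), (2,1), (2,2), (3,5), (3,6), (4,2), (4,5), (4,6), (5,2) — 11 in total.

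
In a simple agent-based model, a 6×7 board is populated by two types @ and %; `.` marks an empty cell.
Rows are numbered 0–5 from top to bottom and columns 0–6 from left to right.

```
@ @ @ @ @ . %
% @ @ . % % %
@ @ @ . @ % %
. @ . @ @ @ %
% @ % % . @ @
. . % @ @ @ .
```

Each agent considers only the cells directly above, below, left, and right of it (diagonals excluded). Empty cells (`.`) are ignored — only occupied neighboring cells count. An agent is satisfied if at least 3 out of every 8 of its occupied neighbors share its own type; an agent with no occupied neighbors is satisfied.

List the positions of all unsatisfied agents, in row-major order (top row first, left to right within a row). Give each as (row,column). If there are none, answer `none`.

(0,0)@ 1/2 satisfied
(0,1)@ 3/3 satisfied
(0,2)@ 3/3 satisfied
(0,3)@ 2/2 satisfied
(0,4)@ 1/2 satisfied
(0,6)% 1/1 satisfied
(1,0)% 0/3 not
(1,1)@ 3/4 satisfied
(1,2)@ 3/3 satisfied
(1,4)% 1/3 not
(1,5)% 3/3 satisfied
(1,6)% 3/3 satisfied
(2,0)@ 1/2 satisfied
(2,1)@ 4/4 satisfied
(2,2)@ 2/2 satisfied
(2,4)@ 1/3 not
(2,5)% 2/4 satisfied
(2,6)% 3/3 satisfied
(3,1)@ 2/2 satisfied
(3,3)@ 1/2 satisfied
(3,4)@ 3/3 satisfied
(3,5)@ 2/4 satisfied
(3,6)% 1/3 not
(4,0)% 0/1 not
(4,1)@ 1/3 not
(4,2)% 2/3 satisfied
(4,3)% 1/3 not
(4,5)@ 3/3 satisfied
(4,6)@ 1/2 satisfied
(5,2)% 1/2 satisfied
(5,3)@ 1/3 not
(5,4)@ 2/2 satisfied
(5,5)@ 2/2 satisfied

(1,0), (1,4), (2,4), (3,6), (4,0), (4,1), (4,3), (5,3)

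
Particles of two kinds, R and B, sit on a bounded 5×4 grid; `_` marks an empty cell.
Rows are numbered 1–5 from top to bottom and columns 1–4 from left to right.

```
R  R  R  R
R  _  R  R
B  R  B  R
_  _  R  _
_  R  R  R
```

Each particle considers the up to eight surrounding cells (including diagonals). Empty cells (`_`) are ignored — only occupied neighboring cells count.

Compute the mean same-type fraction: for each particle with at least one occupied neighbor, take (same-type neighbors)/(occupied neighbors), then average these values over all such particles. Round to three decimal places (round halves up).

Row 1: (1,1)R 2/2 · (1,2)R 4/4 · (1,3)R 4/4 · (1,4)R 3/3
Row 2: (2,1)R 3/4 · (2,3)R 6/7 · (2,4)R 4/5
Row 3: (3,1)B 0/2 · (3,2)R 3/5 · (3,3)B 0/5 · (3,4)R 3/4
Row 4: (4,3)R 5/6
Row 5: (5,2)R 2/2 · (5,3)R 3/3 · (5,4)R 2/2
Sum over 15 particles: 2/2 + 4/4 + 4/4 + 3/3 + 3/4 + 6/7 + 4/5 + 0/2 + 3/5 + 0/5 + 3/4 + 5/6 + 2/2 + 3/3 + 2/2 = 1217/105; mean = 1217/105 ÷ 15 = 1217/1575 = 0.772698… → 0.773.

0.773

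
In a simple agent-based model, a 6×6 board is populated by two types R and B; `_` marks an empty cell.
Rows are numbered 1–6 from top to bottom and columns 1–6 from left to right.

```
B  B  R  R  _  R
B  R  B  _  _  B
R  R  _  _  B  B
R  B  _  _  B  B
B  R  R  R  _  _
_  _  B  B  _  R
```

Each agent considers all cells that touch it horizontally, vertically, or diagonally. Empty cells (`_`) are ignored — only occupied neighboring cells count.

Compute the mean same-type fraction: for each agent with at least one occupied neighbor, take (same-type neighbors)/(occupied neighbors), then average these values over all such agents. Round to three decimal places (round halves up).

(1,1)B 2/3
(1,2)B 3/5
(1,3)R 2/4
(1,4)R 1/2
(1,6)R 0/1
(2,1)B 2/5
(2,2)R 3/7
(2,3)B 1/5
(2,6)B 2/3
(3,1)R 3/5
(3,2)R 3/6
(3,5)B 4/4
(3,6)B 4/4
(4,1)R 3/5
(4,2)B 1/6
(4,5)B 3/4
(4,6)B 3/3
(5,1)B 1/3
(5,2)R 2/5
(5,3)R 2/5
(5,4)R 1/4
(6,3)B 1/4
(6,4)B 1/3
(6,6)R — no occupied neighbors
Sum over 23 agents: 2/3 + 3/5 + 2/4 + 1/2 + 0/1 + 2/5 + 3/7 + 1/5 + 2/3 + 3/5 + 3/6 + 4/4 + 4/4 + 3/5 + 1/6 + 3/4 + 3/3 + 1/3 + 2/5 + 2/5 + 1/4 + 1/4 + 1/3 = 4849/420; mean = 4849/420 ÷ 23 = 4849/9660 = 0.501966… → 0.502.

0.502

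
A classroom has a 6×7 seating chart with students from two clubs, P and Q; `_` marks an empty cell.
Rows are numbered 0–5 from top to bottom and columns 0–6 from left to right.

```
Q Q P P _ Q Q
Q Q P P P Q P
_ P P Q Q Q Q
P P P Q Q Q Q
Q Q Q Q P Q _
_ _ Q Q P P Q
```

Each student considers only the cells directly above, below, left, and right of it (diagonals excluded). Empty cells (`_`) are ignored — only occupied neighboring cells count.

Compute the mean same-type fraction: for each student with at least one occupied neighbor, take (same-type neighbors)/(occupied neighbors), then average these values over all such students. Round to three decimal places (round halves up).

(0,0)Q 2/2
(0,1)Q 2/3
(0,2)P 2/3
(0,3)P 2/2
(0,5)Q 2/2
(0,6)Q 1/2
(1,0)Q 2/2
(1,1)Q 2/4
(1,2)P 3/4
(1,3)P 3/4
(1,4)P 1/3
(1,5)Q 2/4
(1,6)P 0/3
(2,1)P 2/3
(2,2)P 3/4
(2,3)Q 2/4
(2,4)Q 3/4
(2,5)Q 4/4
(2,6)Q 2/3
(3,0)P 1/2
(3,1)P 3/4
(3,2)P 2/4
(3,3)Q 3/4
(3,4)Q 3/4
(3,5)Q 4/4
(3,6)Q 2/2
(4,0)Q 1/2
(4,1)Q 2/3
(4,2)Q 3/4
(4,3)Q 3/4
(4,4)P 1/4
(4,5)Q 1/3
(5,2)Q 2/2
(5,3)Q 2/3
(5,4)P 2/3
(5,5)P 1/3
(5,6)Q 0/1
Sum over 37 students: 2/2 + 2/3 + 2/3 + 2/2 + 2/2 + 1/2 + 2/2 + 2/4 + 3/4 + 3/4 + 1/3 + 2/4 + 0/3 + 2/3 + 3/4 + 2/4 + 3/4 + 4/4 + 2/3 + 1/2 + 3/4 + 2/4 + 3/4 + 3/4 + 4/4 + 2/2 + 1/2 + 2/3 + 3/4 + 3/4 + 1/4 + 1/3 + 2/2 + 2/3 + 2/3 + 1/3 + 0/1 = 145/6; mean = 145/6 ÷ 37 = 145/222 = 0.653153… → 0.653.

0.653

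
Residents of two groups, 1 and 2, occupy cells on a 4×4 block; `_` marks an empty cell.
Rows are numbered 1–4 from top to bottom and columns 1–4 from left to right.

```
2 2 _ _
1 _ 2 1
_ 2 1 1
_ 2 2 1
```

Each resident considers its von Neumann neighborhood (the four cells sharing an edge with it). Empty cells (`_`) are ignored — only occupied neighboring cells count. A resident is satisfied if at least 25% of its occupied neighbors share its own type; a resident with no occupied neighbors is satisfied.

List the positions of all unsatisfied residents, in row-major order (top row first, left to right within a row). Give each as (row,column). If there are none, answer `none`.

(1,1)2 1/2 ok
(1,2)2 1/1 ok
(2,1)1 0/1 unhappy
(2,3)2 0/2 unhappy
(2,4)1 1/2 ok
(3,2)2 1/2 ok
(3,3)1 1/4 ok
(3,4)1 3/3 ok
(4,2)2 2/2 ok
(4,3)2 1/3 ok
(4,4)1 1/2 ok

(2,1), (2,3)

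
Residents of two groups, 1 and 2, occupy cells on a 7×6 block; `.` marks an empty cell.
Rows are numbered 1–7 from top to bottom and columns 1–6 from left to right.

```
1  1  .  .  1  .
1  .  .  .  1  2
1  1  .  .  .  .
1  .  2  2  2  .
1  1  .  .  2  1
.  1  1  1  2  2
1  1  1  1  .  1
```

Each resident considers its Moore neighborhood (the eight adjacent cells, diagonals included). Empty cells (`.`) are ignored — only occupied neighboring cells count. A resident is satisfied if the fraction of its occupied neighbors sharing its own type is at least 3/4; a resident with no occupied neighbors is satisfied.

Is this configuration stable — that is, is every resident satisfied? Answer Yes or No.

No

Row 1: (1,1)1 2/2 ok · (1,2)1 2/2 ok · (1,5)1 1/2 unhappy
Row 2: (2,1)1 4/4 ok · (2,5)1 1/2 unhappy · (2,6)2 0/2 unhappy
Row 3: (3,1)1 3/3 ok · (3,2)1 3/4 ok
Row 4: (4,1)1 4/4 ok · (4,3)2 1/3 unhappy · (4,4)2 3/3 ok · (4,5)2 2/3 unhappy
Row 5: (5,1)1 3/3 ok · (5,2)1 4/5 ok · (5,5)2 4/6 unhappy · (5,6)1 0/4 unhappy
Row 6: (6,2)1 6/6 ok · (6,3)1 6/6 ok · (6,4)1 3/5 unhappy · (6,5)2 2/6 unhappy · (6,6)2 2/4 unhappy
Row 7: (7,1)1 2/2 ok · (7,2)1 4/4 ok · (7,3)1 5/5 ok · (7,4)1 3/4 ok · (7,6)1 0/2 unhappy
For instance (1,5) has only 1/2 same-type neighbors, below 3/4.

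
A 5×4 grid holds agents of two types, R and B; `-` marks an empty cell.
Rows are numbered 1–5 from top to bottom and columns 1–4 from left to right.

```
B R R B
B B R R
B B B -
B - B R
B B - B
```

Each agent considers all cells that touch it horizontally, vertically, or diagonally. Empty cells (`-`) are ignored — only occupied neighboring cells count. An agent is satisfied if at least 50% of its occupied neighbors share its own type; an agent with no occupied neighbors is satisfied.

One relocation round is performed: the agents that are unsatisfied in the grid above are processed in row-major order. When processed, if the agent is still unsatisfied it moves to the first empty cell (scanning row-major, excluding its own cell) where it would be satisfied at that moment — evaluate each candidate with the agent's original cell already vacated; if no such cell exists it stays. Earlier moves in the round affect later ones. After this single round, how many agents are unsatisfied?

Initially unsatisfied (in order): (1,2), (1,4), (2,3), (4,4).
  (1,2) → (3,4).
  (1,4) → (1,2).
  (2,3) → (1,4).
  (4,4) → (2,3).
Resulting grid:
B B R R
B B R R
B B B R
B - B -
B B - B
All satisfied now.

0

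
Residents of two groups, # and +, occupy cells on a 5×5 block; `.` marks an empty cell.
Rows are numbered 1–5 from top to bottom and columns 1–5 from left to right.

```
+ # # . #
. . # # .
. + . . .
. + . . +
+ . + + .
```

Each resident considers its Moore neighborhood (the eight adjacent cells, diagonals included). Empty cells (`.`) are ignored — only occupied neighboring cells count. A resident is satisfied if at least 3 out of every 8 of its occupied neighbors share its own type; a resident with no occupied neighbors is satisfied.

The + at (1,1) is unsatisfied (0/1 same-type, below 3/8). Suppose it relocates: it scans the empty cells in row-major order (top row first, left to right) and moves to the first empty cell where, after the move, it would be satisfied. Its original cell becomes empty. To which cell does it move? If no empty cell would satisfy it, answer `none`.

Vacating (1,1). Empty cells in order:
  (1,4): 0/4 same-type → still unsatisfied.
  (2,1): 1/2 same-type → satisfied — stop here.

(2,1)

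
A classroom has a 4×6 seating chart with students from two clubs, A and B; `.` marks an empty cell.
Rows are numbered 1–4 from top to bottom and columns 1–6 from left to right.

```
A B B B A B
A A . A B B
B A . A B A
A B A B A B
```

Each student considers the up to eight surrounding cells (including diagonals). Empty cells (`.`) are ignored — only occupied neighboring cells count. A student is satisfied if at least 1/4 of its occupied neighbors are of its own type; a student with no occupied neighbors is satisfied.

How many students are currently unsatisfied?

3

(1,1)A 2/3 satisfied
(1,2)B 1/4 satisfied
(1,3)B 2/4 satisfied
(1,4)B 2/4 satisfied
(1,5)A 1/5 not
(1,6)B 2/3 satisfied
(2,1)A 3/5 satisfied
(2,2)A 3/6 satisfied
(2,4)A 2/6 satisfied
(2,5)B 4/8 satisfied
(2,6)B 3/5 satisfied
(3,1)B 1/5 not
(3,2)A 4/6 satisfied
(3,4)A 3/6 satisfied
(3,5)B 4/8 satisfied
(3,6)A 1/5 not
(4,1)A 1/3 satisfied
(4,2)B 1/4 satisfied
(4,3)A 2/4 satisfied
(4,4)B 1/4 satisfied
(4,5)A 2/5 satisfied
(4,6)B 1/3 satisfied
Unsatisfied: (1,5), (3,1), (3,6) — 3 in total.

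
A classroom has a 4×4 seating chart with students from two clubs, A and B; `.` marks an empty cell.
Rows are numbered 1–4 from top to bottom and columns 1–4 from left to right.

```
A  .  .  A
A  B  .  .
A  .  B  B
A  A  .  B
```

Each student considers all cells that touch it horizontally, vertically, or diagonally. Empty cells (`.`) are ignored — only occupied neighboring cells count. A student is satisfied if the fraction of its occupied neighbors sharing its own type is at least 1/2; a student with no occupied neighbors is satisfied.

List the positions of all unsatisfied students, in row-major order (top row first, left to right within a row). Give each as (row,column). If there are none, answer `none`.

(2,2)

(1,1)A 1/2 ok
(1,4)A 0/0 ok
(2,1)A 2/3 ok
(2,2)B 1/4 unhappy
(3,1)A 3/4 ok
(3,3)B 3/4 ok
(3,4)B 2/2 ok
(4,1)A 2/2 ok
(4,2)A 2/3 ok
(4,4)B 2/2 ok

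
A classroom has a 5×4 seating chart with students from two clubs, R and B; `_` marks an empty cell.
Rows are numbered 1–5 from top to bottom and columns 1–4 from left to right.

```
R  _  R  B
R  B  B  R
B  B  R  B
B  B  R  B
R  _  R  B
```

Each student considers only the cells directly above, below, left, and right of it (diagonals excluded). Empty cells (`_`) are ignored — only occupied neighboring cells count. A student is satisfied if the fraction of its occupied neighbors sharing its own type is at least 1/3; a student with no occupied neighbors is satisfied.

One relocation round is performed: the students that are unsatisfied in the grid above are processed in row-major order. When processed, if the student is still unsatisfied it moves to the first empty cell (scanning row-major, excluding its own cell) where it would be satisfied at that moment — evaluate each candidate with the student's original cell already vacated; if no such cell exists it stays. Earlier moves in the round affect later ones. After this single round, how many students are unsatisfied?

Initially unsatisfied (in order): (1,3), (1,4), (2,3), (2,4), (3,3), (5,1).
  (1,3) → (1,2).
  (1,4) → (1,3).
  (2,3): now satisfied by earlier moves; stays.
  (2,4) → (5,2).
  (3,3): no empty cell satisfies it; stays.
  (5,1): now satisfied by earlier moves; stays.
Resulting grid:
R R B _
R B B _
B B R B
B B R B
R R R B
Unsatisfied now: (3,3).

1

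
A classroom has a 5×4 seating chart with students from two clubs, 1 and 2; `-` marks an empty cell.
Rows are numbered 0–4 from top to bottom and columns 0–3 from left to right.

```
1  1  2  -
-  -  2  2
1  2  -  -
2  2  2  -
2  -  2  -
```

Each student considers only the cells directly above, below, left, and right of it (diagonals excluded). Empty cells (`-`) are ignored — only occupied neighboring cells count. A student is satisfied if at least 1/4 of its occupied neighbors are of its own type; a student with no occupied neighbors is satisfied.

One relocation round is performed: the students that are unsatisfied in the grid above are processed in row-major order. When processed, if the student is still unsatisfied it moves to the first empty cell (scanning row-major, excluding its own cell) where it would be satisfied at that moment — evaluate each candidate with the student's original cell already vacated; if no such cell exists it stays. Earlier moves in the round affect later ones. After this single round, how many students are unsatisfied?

0

Initially unsatisfied (in order): (2,0).
  (2,0) → (1,0).
Resulting grid:
1 1 2 -
1 - 2 2
- 2 - -
2 2 2 -
2 - 2 -
All satisfied now.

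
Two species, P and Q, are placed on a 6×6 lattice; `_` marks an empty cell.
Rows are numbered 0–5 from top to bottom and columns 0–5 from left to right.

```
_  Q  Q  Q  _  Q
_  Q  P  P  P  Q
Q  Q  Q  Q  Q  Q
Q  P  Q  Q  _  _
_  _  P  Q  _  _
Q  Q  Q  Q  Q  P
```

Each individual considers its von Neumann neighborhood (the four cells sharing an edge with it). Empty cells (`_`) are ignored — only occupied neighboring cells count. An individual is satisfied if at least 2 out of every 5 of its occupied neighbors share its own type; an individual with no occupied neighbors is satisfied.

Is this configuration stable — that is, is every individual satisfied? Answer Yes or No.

(0,1)Q 2/2 ok
(0,2)Q 2/3 ok
(0,3)Q 1/2 ok
(0,5)Q 1/1 ok
(1,1)Q 2/3 ok
(1,2)P 1/4 unhappy
(1,3)P 2/4 ok
(1,4)P 1/3 unhappy
(1,5)Q 2/3 ok
(2,0)Q 2/2 ok
(2,1)Q 3/4 ok
(2,2)Q 3/4 ok
(2,3)Q 3/4 ok
(2,4)Q 2/3 ok
(2,5)Q 2/2 ok
(3,0)Q 1/2 ok
(3,1)P 0/3 unhappy
(3,2)Q 2/4 ok
(3,3)Q 3/3 ok
(4,2)P 0/3 unhappy
(4,3)Q 2/3 ok
(5,0)Q 1/1 ok
(5,1)Q 2/2 ok
(5,2)Q 2/3 ok
(5,3)Q 3/3 ok
(5,4)Q 1/2 ok
(5,5)P 0/1 unhappy
For instance (1,2) has only 1/4 same-type neighbors, below 2/5.

No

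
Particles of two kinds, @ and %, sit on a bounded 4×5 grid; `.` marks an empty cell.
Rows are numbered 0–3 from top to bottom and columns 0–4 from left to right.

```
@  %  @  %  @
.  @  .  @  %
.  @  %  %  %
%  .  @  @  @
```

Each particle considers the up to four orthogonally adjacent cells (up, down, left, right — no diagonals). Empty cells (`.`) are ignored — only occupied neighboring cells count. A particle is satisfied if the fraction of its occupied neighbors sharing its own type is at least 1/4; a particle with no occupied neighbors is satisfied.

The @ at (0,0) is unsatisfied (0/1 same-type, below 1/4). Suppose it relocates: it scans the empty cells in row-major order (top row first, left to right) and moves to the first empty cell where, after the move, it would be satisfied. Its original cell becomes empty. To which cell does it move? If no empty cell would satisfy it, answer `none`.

(1,0)

Vacating (0,0). Empty cells in order:
  (1,0): 1/1 same-type → satisfied — stop here.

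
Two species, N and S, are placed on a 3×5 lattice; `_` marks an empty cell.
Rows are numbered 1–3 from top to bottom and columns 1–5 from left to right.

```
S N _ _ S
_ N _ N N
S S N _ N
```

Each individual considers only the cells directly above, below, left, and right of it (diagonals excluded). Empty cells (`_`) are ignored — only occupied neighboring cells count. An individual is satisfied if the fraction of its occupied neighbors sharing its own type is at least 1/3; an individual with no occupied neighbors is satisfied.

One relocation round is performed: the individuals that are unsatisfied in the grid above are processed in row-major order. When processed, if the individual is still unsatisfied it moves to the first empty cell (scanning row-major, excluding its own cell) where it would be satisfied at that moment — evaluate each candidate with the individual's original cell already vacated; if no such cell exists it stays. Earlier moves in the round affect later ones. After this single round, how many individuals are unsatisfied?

Initially unsatisfied (in order): (1,1), (1,5), (3,3).
  (1,1) → (1,4).
  (1,5): now satisfied by earlier moves; stays.
  (3,3) → (1,1).
Resulting grid:
N N _ S S
_ N _ N N
S S _ _ N
All satisfied now.

0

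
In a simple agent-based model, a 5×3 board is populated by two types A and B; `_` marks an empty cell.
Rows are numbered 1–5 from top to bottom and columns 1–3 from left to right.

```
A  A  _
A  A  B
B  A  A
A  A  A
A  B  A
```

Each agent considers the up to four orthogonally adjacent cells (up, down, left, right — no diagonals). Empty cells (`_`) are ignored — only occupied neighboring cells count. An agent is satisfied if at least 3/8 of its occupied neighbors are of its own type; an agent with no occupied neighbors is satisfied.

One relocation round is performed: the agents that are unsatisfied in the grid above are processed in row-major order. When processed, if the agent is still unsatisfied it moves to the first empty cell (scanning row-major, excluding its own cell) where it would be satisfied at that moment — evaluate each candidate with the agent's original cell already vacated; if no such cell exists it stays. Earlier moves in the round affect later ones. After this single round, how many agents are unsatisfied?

Initially unsatisfied (in order): (2,3), (3,1), (5,2).
  (2,3): no empty cell satisfies it; stays.
  (3,1) → (1,3).
  (5,2): no empty cell satisfies it; stays.
Resulting grid:
A A B
A A B
_ A A
A A A
A B A
Unsatisfied now: (2,3), (5,2).

2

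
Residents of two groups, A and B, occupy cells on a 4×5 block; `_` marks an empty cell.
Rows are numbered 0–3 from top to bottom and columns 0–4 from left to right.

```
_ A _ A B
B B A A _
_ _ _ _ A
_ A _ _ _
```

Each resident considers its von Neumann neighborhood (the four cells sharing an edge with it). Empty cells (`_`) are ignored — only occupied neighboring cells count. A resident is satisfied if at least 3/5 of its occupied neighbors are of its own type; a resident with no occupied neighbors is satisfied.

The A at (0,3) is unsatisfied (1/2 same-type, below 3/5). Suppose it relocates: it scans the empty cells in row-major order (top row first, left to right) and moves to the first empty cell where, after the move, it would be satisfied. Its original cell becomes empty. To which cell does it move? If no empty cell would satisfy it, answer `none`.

(0,2)

Vacating (0,3). Empty cells in order:
  (0,0): 1/2 same-type → still unsatisfied.
  (0,2): 2/2 same-type → satisfied — stop here.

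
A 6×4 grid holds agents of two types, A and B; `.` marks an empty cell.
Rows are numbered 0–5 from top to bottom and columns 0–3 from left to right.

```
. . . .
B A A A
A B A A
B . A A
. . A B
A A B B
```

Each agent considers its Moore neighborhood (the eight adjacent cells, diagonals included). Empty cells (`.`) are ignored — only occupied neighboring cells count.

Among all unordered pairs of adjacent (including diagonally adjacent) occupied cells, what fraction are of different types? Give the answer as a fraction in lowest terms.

Scan each occupied cell's neighbors to the right and below (and the two forward diagonals) so each pair is counted once.
Row 1: B(1,0)–A(1,1)≠ B(1,0)–A(2,0)≠ B(1,0)–B(2,1)= A(1,1)–A(1,2)= A(1,1)–B(2,1)≠ A(1,1)–A(2,2)= A(1,1)–A(2,0)= A(1,2)–A(1,3)= A(1,2)–A(2,2)= A(1,2)–A(2,3)= A(1,2)–B(2,1)≠ A(1,3)–A(2,3)= A(1,3)–A(2,2)=  → 4/13 unlike.
Row 2: A(2,0)–B(2,1)≠ A(2,0)–B(3,0)≠ B(2,1)–A(2,2)≠ B(2,1)–A(3,2)≠ B(2,1)–B(3,0)= A(2,2)–A(2,3)= A(2,2)–A(3,2)= A(2,2)–A(3,3)= A(2,3)–A(3,3)= A(2,3)–A(3,2)=  → 4/10 unlike.
Row 3: A(3,2)–A(3,3)= A(3,2)–A(4,2)= A(3,2)–B(4,3)≠ A(3,3)–B(4,3)≠ A(3,3)–A(4,2)=  → 2/5 unlike.
Row 4: A(4,2)–B(4,3)≠ A(4,2)–B(5,2)≠ A(4,2)–B(5,3)≠ A(4,2)–A(5,1)= B(4,3)–B(5,3)= B(4,3)–B(5,2)=  → 3/6 unlike.
Row 5: A(5,0)–A(5,1)= A(5,1)–B(5,2)≠ B(5,2)–B(5,3)=  → 1/3 unlike.
Total adjacent occupied pairs: 37; unlike-type pairs: 14.
14/37 is already in lowest terms.

14/37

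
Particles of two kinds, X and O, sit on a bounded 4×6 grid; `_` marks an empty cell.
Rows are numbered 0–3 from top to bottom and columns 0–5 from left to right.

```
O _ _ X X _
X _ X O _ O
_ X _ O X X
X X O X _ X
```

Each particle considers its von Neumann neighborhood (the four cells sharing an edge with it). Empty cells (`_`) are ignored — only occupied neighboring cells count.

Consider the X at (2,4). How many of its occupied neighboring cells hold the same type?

Occupied neighbors of (2,4): (2,3)=O, (2,5)=X.
Same type (X): 1 of 2.

1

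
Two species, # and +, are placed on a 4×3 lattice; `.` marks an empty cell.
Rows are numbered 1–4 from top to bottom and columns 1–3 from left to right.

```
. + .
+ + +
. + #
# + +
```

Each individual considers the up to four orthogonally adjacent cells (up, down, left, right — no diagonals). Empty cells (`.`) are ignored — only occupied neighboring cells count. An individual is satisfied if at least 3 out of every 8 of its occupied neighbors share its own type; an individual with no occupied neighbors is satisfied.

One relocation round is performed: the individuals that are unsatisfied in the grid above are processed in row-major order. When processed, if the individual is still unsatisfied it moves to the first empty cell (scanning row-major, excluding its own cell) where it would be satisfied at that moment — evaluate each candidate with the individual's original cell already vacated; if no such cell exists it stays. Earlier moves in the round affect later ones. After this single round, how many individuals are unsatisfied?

Initially unsatisfied (in order): (3,3), (4,1).
  (3,3): no empty cell satisfies it; stays.
  (4,1): no empty cell satisfies it; stays.
Resulting grid:
. + .
+ + +
. + #
# + +
Unsatisfied now: (3,3), (4,1).

2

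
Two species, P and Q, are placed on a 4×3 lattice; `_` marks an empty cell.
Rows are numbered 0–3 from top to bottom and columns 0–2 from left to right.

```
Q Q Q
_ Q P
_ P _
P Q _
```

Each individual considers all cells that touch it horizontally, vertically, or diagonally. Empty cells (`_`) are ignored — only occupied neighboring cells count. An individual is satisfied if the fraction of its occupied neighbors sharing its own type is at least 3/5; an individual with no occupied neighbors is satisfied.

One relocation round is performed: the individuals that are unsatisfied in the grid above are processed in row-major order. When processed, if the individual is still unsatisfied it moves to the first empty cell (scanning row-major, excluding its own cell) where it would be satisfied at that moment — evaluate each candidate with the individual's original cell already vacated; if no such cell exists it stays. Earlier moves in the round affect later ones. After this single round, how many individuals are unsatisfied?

Initially unsatisfied (in order): (1,2), (2,1), (3,0), (3,1).
  (1,2): no empty cell satisfies it; stays.
  (2,1): no empty cell satisfies it; stays.
  (3,0): no empty cell satisfies it; stays.
  (3,1) → (1,0).
Resulting grid:
Q Q Q
Q Q P
_ P _
P _ _
Unsatisfied now: (1,2), (2,1).

2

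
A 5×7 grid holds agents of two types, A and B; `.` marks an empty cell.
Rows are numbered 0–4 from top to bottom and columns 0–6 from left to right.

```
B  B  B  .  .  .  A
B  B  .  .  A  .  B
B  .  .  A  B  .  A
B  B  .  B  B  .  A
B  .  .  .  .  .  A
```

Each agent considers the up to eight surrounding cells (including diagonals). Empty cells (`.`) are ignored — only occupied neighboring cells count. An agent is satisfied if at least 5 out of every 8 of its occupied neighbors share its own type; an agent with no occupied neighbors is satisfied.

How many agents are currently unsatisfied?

Row 0: (0,0)B 3/3 ✓ · (0,1)B 4/4 ✓ · (0,2)B 2/2 ✓ · (0,6)A 0/1 ✗
Row 1: (1,0)B 4/4 ✓ · (1,1)B 5/5 ✓ · (1,4)A 1/2 ✗ · (1,6)B 0/2 ✗
Row 2: (2,0)B 4/4 ✓ · (2,3)A 1/4 ✗ · (2,4)B 2/4 ✗ · (2,6)A 1/2 ✗
Row 3: (3,0)B 3/3 ✓ · (3,1)B 3/3 ✓ · (3,3)B 2/3 ✓ · (3,4)B 2/3 ✓ · (3,6)A 2/2 ✓
Row 4: (4,0)B 2/2 ✓ · (4,6)A 1/1 ✓
Unsatisfied: (0,6), (1,4), (1,6), (2,3), (2,4), (2,6) — 6 in total.

6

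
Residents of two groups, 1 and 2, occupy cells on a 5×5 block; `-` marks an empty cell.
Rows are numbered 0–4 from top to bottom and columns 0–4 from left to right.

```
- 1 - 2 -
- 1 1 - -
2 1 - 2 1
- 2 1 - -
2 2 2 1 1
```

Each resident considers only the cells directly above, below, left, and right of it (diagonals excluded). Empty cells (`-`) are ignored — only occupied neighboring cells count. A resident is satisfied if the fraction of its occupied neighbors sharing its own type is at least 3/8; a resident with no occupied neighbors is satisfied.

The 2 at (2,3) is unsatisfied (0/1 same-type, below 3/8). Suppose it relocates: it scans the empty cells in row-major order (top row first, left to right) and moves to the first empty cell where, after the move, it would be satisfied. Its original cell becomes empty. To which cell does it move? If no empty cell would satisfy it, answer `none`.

Vacating (2,3). Empty cells in order:
  (0,0): 0/1 same-type → still unsatisfied.
  (0,2): 1/3 same-type → still unsatisfied.
  (0,4): 1/1 same-type → satisfied — stop here.

(0,4)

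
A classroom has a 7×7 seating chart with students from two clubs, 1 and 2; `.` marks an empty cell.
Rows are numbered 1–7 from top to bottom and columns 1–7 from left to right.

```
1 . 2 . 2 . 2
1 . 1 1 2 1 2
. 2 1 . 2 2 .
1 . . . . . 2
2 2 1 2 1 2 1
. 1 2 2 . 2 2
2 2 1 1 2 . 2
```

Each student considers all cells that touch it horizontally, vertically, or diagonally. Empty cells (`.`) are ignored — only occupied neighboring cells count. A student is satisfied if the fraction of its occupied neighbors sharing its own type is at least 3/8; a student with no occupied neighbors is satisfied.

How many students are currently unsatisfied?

(1,1)1 1/1 ✓
(1,3)2 0/2 ✗
(1,5)2 1/3 ✗
(1,7)2 1/2 ✓
(2,1)1 1/2 ✓
(2,3)1 2/4 ✓
(2,4)1 2/6 ✗
(2,5)2 3/5 ✓
(2,6)1 0/6 ✗
(2,7)2 2/3 ✓
(3,2)2 0/4 ✗
(3,3)1 2/3 ✓
(3,5)2 2/4 ✓
(3,6)2 4/5 ✓
(4,1)1 0/3 ✗
(4,7)2 2/3 ✓
(5,1)2 1/3 ✗
(5,2)2 2/5 ✓
(5,3)1 1/5 ✗
(5,4)2 2/4 ✓
(5,5)1 0/4 ✗
(5,6)2 3/5 ✓
(5,7)1 0/4 ✗
(6,2)1 2/7 ✗
(6,3)2 4/8 ✓
(6,4)2 3/7 ✓
(6,6)2 4/6 ✓
(6,7)2 3/4 ✓
(7,1)2 1/2 ✓
(7,2)2 2/4 ✓
(7,3)1 2/5 ✓
(7,4)1 1/4 ✗
(7,5)2 2/3 ✓
(7,7)2 2/2 ✓
Unsatisfied: (1,3), (1,5), (2,4), (2,6), (3,2), (4,1), (5,1), (5,3), (5,5), (5,7), (6,2), (7,4) — 12 in total.

12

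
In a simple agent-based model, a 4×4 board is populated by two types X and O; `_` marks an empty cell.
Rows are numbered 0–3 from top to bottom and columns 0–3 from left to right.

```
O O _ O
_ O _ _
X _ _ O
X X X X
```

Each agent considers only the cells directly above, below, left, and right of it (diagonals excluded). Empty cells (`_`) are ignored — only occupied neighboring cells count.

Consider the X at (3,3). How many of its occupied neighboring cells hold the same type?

1

Occupied neighbors of (3,3): (2,3)=O, (3,2)=X.
Same type (X): 1 of 2.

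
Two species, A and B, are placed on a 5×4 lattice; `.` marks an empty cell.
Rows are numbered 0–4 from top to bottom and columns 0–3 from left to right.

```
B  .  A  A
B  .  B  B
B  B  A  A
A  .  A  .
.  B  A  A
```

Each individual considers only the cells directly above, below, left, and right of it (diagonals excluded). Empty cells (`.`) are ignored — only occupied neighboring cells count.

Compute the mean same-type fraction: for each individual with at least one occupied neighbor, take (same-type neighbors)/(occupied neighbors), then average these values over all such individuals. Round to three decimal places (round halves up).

Row 0: (0,0)B 1/1 · (0,2)A 1/2 · (0,3)A 1/2
Row 1: (1,0)B 2/2 · (1,2)B 1/3 · (1,3)B 1/3
Row 2: (2,0)B 2/3 · (2,1)B 1/2 · (2,2)A 2/4 · (2,3)A 1/2
Row 3: (3,0)A 0/1 · (3,2)A 2/2
Row 4: (4,1)B 0/1 · (4,2)A 2/3 · (4,3)A 1/1
Sum over 15 individuals: 1/1 + 1/2 + 1/2 + 2/2 + 1/3 + 1/3 + 2/3 + 1/2 + 2/4 + 1/2 + 0/1 + 2/2 + 0/1 + 2/3 + 1/1 = 17/2; mean = 17/2 ÷ 15 = 17/30 = 0.566666… → 0.567.

0.567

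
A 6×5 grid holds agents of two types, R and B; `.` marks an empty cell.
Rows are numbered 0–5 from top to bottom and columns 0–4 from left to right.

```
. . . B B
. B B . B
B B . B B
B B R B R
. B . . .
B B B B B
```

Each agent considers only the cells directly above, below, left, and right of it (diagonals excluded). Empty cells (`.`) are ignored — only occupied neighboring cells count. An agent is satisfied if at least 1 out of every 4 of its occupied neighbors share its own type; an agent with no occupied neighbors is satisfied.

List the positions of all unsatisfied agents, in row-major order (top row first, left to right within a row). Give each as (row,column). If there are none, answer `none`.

Row 0: (0,3)B 1/1 ✓ · (0,4)B 2/2 ✓
Row 1: (1,1)B 2/2 ✓ · (1,2)B 1/1 ✓ · (1,4)B 2/2 ✓
Row 2: (2,0)B 2/2 ✓ · (2,1)B 3/3 ✓ · (2,3)B 2/2 ✓ · (2,4)B 2/3 ✓
Row 3: (3,0)B 2/2 ✓ · (3,1)B 3/4 ✓ · (3,2)R 0/2 ✗ · (3,3)B 1/3 ✓ · (3,4)R 0/2 ✗
Row 4: (4,1)B 2/2 ✓
Row 5: (5,0)B 1/1 ✓ · (5,1)B 3/3 ✓ · (5,2)B 2/2 ✓ · (5,3)B 2/2 ✓ · (5,4)B 1/1 ✓

(3,2), (3,4)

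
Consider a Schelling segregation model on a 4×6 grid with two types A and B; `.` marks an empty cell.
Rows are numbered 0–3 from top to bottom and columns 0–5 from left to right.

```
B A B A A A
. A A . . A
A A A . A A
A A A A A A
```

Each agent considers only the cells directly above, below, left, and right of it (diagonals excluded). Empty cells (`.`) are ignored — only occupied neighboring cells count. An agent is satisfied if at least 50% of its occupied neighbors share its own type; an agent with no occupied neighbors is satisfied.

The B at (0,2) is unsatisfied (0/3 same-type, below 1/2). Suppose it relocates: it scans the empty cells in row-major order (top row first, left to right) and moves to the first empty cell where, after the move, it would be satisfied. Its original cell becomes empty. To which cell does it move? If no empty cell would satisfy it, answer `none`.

none

Vacating (0,2). Empty cells in order:
  (1,0): 1/3 same-type → still unsatisfied.
  (1,3): 0/2 same-type → still unsatisfied.
  (1,4): 0/3 same-type → still unsatisfied.
  (2,3): 0/3 same-type → still unsatisfied.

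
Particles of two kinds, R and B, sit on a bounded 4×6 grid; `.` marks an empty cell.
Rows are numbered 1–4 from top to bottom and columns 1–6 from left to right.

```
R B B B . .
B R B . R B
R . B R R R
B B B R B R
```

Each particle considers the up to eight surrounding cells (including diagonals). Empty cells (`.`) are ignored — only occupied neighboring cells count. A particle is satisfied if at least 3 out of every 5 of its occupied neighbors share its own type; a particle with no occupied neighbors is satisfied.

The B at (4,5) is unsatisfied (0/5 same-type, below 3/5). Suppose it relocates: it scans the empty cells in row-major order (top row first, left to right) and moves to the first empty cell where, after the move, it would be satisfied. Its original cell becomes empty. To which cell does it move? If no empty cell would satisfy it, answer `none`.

Vacating (4,5). Empty cells in order:
  (1,5): 2/3 same-type → satisfied — stop here.

(1,5)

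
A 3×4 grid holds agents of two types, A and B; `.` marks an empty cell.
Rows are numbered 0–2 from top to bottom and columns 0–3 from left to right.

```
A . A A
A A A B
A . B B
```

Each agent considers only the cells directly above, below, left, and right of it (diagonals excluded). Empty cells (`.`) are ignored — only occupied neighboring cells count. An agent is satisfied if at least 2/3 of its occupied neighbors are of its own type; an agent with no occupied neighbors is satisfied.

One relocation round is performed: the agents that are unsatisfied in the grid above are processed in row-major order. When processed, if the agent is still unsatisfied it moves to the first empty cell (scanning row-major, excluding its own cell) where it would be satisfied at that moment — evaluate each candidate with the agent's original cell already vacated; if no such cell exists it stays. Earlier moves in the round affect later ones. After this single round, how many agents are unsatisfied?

1

Initially unsatisfied (in order): (0,3), (1,2), (1,3), (2,2).
  (0,3) → (0,1).
  (1,2) → (2,1).
  (1,3): now satisfied by earlier moves; stays.
  (2,2): no empty cell satisfies it; stays.
Resulting grid:
A A A .
A A . B
A A B B
Unsatisfied now: (2,2).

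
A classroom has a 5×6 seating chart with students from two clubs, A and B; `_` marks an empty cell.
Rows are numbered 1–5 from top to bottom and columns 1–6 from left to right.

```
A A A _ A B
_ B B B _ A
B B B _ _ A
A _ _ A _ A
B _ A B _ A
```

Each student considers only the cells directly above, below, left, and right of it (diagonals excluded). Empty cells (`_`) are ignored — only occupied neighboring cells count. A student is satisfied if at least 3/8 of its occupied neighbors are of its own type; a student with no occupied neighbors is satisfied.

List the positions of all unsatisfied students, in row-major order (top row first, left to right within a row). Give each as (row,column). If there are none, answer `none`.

Row 1: (1,1)A 1/1 ok · (1,2)A 2/3 ok · (1,3)A 1/2 ok · (1,5)A 0/1 unhappy · (1,6)B 0/2 unhappy
Row 2: (2,2)B 2/3 ok · (2,3)B 3/4 ok · (2,4)B 1/1 ok · (2,6)A 1/2 ok
Row 3: (3,1)B 1/2 ok · (3,2)B 3/3 ok · (3,3)B 2/2 ok · (3,6)A 2/2 ok
Row 4: (4,1)A 0/2 unhappy · (4,4)A 0/1 unhappy · (4,6)A 2/2 ok
Row 5: (5,1)B 0/1 unhappy · (5,3)A 0/1 unhappy · (5,4)B 0/2 unhappy · (5,6)A 1/1 ok

(1,5), (1,6), (4,1), (4,4), (5,1), (5,3), (5,4)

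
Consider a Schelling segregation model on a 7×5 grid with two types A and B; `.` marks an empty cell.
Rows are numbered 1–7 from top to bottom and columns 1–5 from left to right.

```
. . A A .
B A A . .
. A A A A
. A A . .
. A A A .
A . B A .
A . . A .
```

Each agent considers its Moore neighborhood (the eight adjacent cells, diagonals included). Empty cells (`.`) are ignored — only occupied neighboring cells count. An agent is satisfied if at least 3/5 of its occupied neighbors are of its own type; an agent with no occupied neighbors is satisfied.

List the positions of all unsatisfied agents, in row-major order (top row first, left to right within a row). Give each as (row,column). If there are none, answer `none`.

(2,1), (6,3), (7,4)

Row 1: (1,3)A 3/3 satisfied · (1,4)A 2/2 satisfied
Row 2: (2,1)B 0/2 not · (2,2)A 4/5 satisfied · (2,3)A 6/6 satisfied
Row 3: (3,2)A 5/6 satisfied · (3,3)A 6/6 satisfied · (3,4)A 4/4 satisfied · (3,5)A 1/1 satisfied
Row 4: (4,2)A 5/5 satisfied · (4,3)A 7/7 satisfied
Row 5: (5,2)A 4/5 satisfied · (5,3)A 5/6 satisfied · (5,4)A 3/4 satisfied
Row 6: (6,1)A 2/2 satisfied · (6,3)B 0/5 not · (6,4)A 3/4 satisfied
Row 7: (7,1)A 1/1 satisfied · (7,4)A 1/2 not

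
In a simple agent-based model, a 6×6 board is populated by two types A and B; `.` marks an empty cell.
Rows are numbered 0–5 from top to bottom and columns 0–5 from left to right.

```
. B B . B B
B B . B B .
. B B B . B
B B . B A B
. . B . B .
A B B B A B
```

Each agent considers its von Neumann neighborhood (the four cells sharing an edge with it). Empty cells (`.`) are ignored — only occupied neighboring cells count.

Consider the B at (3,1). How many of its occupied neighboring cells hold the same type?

2

Occupied neighbors of (3,1): (2,1)=B, (3,0)=B.
Same type (B): 2 of 2.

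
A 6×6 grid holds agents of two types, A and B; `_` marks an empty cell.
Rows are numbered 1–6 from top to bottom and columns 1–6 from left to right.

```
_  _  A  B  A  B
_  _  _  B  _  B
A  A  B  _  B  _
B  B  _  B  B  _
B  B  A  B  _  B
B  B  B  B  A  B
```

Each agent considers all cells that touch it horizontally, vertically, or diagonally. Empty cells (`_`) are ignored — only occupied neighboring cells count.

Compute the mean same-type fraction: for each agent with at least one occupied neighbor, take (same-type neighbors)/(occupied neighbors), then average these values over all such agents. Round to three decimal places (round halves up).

0.568

(1,3)A 0/2
(1,4)B 1/3
(1,5)A 0/4
(1,6)B 1/2
(2,4)B 3/5
(2,6)B 2/3
(3,1)A 1/3
(3,2)A 1/4
(3,3)B 3/4
(3,5)B 4/4
(4,1)B 3/5
(4,2)B 4/7
(4,4)B 4/5
(4,5)B 4/4
(5,1)B 5/5
(5,2)B 6/7
(5,3)A 0/7
(5,4)B 4/6
(5,6)B 2/3
(6,1)B 3/3
(6,2)B 4/5
(6,3)B 4/5
(6,4)B 2/4
(6,5)A 0/4
(6,6)B 1/2
Sum over 25 agents: 0/2 + 1/3 + 0/4 + 1/2 + 3/5 + 2/3 + 1/3 + 1/4 + 3/4 + 4/4 + 3/5 + 4/7 + 4/5 + 4/4 + 5/5 + 6/7 + 0/7 + 4/6 + 2/3 + 3/3 + 4/5 + 4/5 + 2/4 + 0/4 + 1/2 = 2981/210; mean = 2981/210 ÷ 25 = 2981/5250 = 0.567809… → 0.568.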